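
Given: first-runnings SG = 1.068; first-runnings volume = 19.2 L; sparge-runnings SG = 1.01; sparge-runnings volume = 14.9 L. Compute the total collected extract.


total = Σ (SG_i − 1)·1000·V_i
first = (1.068 − 1)·1000·19.2 = 1305.6000
sparge = (1.01 − 1)·1000·14.9 = 149.0000
total = 1305.6000 + 149.0000

1454.6000 gravity·L


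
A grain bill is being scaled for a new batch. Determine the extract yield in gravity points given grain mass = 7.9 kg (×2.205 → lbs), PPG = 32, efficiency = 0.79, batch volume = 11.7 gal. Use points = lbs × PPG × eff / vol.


lbs = 7.9 × 2.205 = 17.4195
points = 17.4195 × 32 × 0.79 / 11.7

37.6380 points


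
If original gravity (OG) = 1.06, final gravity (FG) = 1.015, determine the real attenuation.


AA = (OG−FG)/(OG−1)·100;  RA = AA·0.8192
AA = (1.06 − 1.015)/(1.06 − 1)·100 = 75.0000
RA = 75.0000·0.8192

61.4400 %


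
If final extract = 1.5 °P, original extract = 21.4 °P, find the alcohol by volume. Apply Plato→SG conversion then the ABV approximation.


SG = 259/(259 − P);  ABV = (OG − FG)·131.25
OG = 259/(259 − 21.4) = 1.0901
FG = 259/(259 − 1.5) = 1.0058
ABV = (1.0901 − 1.0058)·131.25

11.0568 % ABV


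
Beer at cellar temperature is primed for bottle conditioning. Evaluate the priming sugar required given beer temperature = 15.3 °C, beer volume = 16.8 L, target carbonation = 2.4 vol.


residual = 14.695·(0.01821 + 0.09011·e^(−0.04·T));  sugar = (target − residual)·4.0·V
residual = 14.695·(0.01821 + 0.09011·e^(−0.04·15.3)) = 0.9856
sugar = (2.4 − 0.9856)·4.0·16.8

95.0446 g


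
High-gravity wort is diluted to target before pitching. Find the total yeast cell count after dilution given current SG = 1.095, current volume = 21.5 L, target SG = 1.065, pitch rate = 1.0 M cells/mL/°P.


V_w = V·((SG_c−1)/(SG_t−1)−1);  °P = 259 − 259/SG_t;  cells = rate·(V+V_w)·°P
V_w = 21.5·((1.095−1)/(1.065−1)−1) = 9.9231
V_final = 21.5 + 9.9231 = 31.4231
°P = 259 − 259/1.065 = 15.8075
cells = 1.0·31.4231·15.8075

496.7207 billion cells


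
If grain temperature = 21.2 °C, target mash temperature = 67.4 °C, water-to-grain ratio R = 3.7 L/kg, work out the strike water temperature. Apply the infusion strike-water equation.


T_strike = (0.41/R)·(T_mash − T_grain) + T_mash
T_strike = (0.41/3.7)·(67.4 − 21.2) + 67.4

72.5195 °C


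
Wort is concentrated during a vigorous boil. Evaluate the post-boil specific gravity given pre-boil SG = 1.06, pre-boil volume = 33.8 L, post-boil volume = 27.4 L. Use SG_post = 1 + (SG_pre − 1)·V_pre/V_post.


pts_pre = (1.06 − 1)·1000 = 60.0000
pts_post = 60.0000·33.8/27.4 = 74.0146
SG_post = 1 + 74.0146/1000

1.0740


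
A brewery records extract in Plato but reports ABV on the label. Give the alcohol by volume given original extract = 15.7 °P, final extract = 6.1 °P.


SG = 259/(259 − P);  ABV = (OG − FG)·131.25
OG = 259/(259 − 15.7) = 1.0645
FG = 259/(259 − 6.1) = 1.0241
ABV = (1.0645 − 1.0241)·131.25

5.3037 % ABV


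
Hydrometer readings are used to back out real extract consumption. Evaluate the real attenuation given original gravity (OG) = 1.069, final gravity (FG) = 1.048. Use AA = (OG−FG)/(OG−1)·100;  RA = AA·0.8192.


AA = (1.069 − 1.048)/(1.069 − 1)·100 = 30.4348
RA = 30.4348·0.8192

24.9322 %


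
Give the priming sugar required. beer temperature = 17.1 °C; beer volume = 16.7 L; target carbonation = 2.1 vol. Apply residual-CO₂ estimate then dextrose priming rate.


residual = 14.695·(0.01821 + 0.09011·e^(−0.04·T));  sugar = (target − residual)·4.0·V
residual = 14.695·(0.01821 + 0.09011·e^(−0.04·17.1)) = 0.9358
sugar = (2.1 − 0.9358)·4.0·16.7

77.7710 g


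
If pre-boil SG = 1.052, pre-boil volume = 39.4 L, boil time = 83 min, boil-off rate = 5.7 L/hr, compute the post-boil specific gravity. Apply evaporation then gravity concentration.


V_post = V_pre − rate·(t/60);  SG_post = 1 + (SG_pre−1)·V_pre/V_post
V_post = 39.4 − 5.7·(83/60) = 31.5150
SG_post = 1 + (1.052 − 1)·39.4/31.5150

1.0650


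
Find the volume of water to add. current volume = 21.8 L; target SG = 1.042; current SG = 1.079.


V_water = V·((SG_curr − 1)/(SG_target − 1) − 1)
V_water = 21.8·((1.079 − 1)/(1.042 − 1) − 1)

19.2048 L


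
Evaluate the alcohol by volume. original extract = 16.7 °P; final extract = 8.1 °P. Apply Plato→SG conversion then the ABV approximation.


SG = 259/(259 − P);  ABV = (OG − FG)·131.25
OG = 259/(259 − 16.7) = 1.0689
FG = 259/(259 − 8.1) = 1.0323
ABV = (1.0689 − 1.0323)·131.25

4.8089 % ABV


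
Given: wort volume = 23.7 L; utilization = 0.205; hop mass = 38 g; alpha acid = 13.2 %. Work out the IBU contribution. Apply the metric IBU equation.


IBU = (α/100)·mass·U·1000 / V
IBU = (13.2/100)·38·0.205·1000 / 23.7

43.3873 IBU


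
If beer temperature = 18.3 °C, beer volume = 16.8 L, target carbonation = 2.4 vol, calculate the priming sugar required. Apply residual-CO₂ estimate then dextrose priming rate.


residual = 14.695·(0.01821 + 0.09011·e^(−0.04·T));  sugar = (target − residual)·4.0·V
residual = 14.695·(0.01821 + 0.09011·e^(−0.04·18.3)) = 0.9044
sugar = (2.4 − 0.9044)·4.0·16.8

100.5010 g


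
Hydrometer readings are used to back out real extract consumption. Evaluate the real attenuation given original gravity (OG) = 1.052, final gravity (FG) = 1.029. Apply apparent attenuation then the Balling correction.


AA = (OG−FG)/(OG−1)·100;  RA = AA·0.8192
AA = (1.052 − 1.029)/(1.052 − 1)·100 = 44.2308
RA = 44.2308·0.8192

36.2338 %


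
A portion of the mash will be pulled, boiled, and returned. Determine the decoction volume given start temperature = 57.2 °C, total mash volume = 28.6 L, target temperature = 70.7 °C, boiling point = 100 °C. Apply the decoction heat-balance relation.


V_dec = V_total·(T_target − T_start)/(T_boil − T_start)
V_dec = 28.6·(70.7 − 57.2)/(100 − 57.2)

9.0210 L


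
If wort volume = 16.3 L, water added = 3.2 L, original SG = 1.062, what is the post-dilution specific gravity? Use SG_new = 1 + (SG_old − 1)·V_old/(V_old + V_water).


pts = (1.062 − 1)·1000·16.3/(16.3 + 3.2) = 51.8256
SG_new = 1 + 51.8256/1000

1.0518


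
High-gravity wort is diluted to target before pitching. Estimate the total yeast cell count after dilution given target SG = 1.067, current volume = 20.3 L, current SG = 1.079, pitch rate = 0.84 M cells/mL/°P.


V_w = V·((SG_c−1)/(SG_t−1)−1);  °P = 259 − 259/SG_t;  cells = rate·(V+V_w)·°P
V_w = 20.3·((1.079−1)/(1.067−1)−1) = 3.6358
V_final = 20.3 + 3.6358 = 23.9358
°P = 259 − 259/1.067 = 16.2634
cells = 0.84·23.9358·16.2634

326.9925 billion cells


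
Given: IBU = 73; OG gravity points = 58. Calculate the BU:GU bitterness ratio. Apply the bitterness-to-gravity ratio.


BU:GU = IBU / OG_points
BU:GU = 73 / 58

1.2586


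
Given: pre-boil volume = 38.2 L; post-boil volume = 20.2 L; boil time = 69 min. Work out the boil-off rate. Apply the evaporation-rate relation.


rate = (V_pre − V_post) / (t_min/60)
rate = (38.2 − 20.2) / (69/60)

15.6522 L/hr


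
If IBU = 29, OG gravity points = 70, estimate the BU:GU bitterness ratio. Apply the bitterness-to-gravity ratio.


BU:GU = IBU / OG_points
BU:GU = 29 / 70

0.4143


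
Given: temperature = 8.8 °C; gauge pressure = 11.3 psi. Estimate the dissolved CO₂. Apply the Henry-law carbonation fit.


vols = (P + 14.695)·(0.01821 + 0.09011·e^(−0.04·T))
vols = (11.3 + 14.695)·(0.01821 + 0.09011·e^(−0.04·8.8))

2.1207 volumes


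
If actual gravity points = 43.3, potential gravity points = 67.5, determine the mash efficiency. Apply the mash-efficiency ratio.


efficiency = actual / potential × 100
efficiency = 43.3 / 67.5 × 100

64.1481 %


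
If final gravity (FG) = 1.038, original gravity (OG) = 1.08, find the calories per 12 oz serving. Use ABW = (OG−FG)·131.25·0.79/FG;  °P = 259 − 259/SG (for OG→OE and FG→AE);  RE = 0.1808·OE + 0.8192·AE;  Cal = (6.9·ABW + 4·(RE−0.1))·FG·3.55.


ABW = (1.08 − 1.038)·131.25·0.79/1.038 = 4.1954
OE = 259 − 259/1.08 = 19.1852 °P
AE = 259 − 259/1.038 = 9.4817 °P
RE = 0.1808·19.1852 + 0.8192·9.4817 = 11.2361 °P
Cal = (6.9·4.1954 + 4·(11.2361−0.1))·1.038·3.55

270.8141 kcal


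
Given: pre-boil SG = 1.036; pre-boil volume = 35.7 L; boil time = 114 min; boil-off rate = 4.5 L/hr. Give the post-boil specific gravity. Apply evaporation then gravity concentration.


V_post = V_pre − rate·(t/60);  SG_post = 1 + (SG_pre−1)·V_pre/V_post
V_post = 35.7 − 4.5·(114/60) = 27.1500
SG_post = 1 + (1.036 − 1)·35.7/27.1500

1.0473


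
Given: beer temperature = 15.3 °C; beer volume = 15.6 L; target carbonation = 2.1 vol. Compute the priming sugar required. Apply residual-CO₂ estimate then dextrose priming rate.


residual = 14.695·(0.01821 + 0.09011·e^(−0.04·T));  sugar = (target − residual)·4.0·V
residual = 14.695·(0.01821 + 0.09011·e^(−0.04·15.3)) = 0.9856
sugar = (2.1 − 0.9856)·4.0·15.6

69.5357 g


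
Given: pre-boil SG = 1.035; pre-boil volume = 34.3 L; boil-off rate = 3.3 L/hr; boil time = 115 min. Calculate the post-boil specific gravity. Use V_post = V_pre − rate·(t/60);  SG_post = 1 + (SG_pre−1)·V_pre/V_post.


V_post = 34.3 − 3.3·(115/60) = 27.9750
SG_post = 1 + (1.035 − 1)·34.3/27.9750

1.0429


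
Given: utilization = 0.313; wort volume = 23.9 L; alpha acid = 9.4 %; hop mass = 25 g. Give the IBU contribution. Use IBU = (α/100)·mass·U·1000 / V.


IBU = (9.4/100)·25·0.313·1000 / 23.9

30.7762 IBU


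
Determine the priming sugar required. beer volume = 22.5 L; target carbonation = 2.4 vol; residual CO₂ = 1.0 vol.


sugar = (target − residual)·4.0·V
sugar = (2.4 − 1.0)·4.0·22.5

126.0000 g


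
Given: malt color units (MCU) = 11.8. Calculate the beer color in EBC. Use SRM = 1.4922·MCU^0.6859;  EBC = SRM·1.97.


SRM = 1.4922·11.8^0.6859 = 8.1102
EBC = 8.1102·1.97

15.9771 EBC


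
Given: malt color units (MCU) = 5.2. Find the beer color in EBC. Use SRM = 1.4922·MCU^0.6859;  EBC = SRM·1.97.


SRM = 1.4922·5.2^0.6859 = 4.6231
EBC = 4.6231·1.97

9.1075 EBC


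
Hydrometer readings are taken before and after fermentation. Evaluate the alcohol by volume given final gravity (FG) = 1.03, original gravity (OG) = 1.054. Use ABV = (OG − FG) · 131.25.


ABV = (1.054 − 1.03) · 131.25

3.1500 % ABV


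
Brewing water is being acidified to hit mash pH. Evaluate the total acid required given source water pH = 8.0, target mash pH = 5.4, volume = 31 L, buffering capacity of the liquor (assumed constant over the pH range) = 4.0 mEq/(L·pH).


acid = buffering capacity · (pH_source − pH_target) · V
acid = 4.0 · (8.0 − 5.4) · 31

322.4000 mEq


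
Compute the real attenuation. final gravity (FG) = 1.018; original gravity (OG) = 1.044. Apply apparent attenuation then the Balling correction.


AA = (OG−FG)/(OG−1)·100;  RA = AA·0.8192
AA = (1.044 − 1.018)/(1.044 − 1)·100 = 59.0909
RA = 59.0909·0.8192

48.4073 %


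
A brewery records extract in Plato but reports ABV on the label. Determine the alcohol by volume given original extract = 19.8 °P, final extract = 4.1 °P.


SG = 259/(259 − P);  ABV = (OG − FG)·131.25
OG = 259/(259 − 19.8) = 1.0828
FG = 259/(259 − 4.1) = 1.0161
ABV = (1.0828 − 1.0161)·131.25

8.7532 % ABV


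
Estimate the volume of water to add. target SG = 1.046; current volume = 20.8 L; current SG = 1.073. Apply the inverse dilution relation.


V_water = V·((SG_curr − 1)/(SG_target − 1) − 1)
V_water = 20.8·((1.073 − 1)/(1.046 − 1) − 1)

12.2087 L


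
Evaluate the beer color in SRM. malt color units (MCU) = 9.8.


SRM = 1.4922 · MCU^0.6859
SRM = 1.4922 · 9.8^0.6859

7.1402 SRM


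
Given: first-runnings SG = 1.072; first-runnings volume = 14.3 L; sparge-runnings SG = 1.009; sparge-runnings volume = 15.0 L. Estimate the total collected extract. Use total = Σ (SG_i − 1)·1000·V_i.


first = (1.072 − 1)·1000·14.3 = 1029.6000
sparge = (1.009 − 1)·1000·15.0 = 135.0000
total = 1029.6000 + 135.0000

1164.6000 gravity·L


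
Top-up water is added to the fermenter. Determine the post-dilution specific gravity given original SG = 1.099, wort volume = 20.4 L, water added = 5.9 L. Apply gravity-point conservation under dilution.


SG_new = 1 + (SG_old − 1)·V_old/(V_old + V_water)
pts = (1.099 − 1)·1000·20.4/(20.4 + 5.9) = 76.7909
SG_new = 1 + 76.7909/1000

1.0768


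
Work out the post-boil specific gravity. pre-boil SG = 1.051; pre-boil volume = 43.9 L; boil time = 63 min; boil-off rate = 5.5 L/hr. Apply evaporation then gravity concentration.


V_post = V_pre − rate·(t/60);  SG_post = 1 + (SG_pre−1)·V_pre/V_post
V_post = 43.9 − 5.5·(63/60) = 38.1250
SG_post = 1 + (1.051 − 1)·43.9/38.1250

1.0587


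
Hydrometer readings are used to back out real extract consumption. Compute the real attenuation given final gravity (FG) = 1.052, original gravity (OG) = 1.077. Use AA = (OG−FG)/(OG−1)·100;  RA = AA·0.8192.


AA = (1.077 − 1.052)/(1.077 − 1)·100 = 32.4675
RA = 32.4675·0.8192

26.5974 %


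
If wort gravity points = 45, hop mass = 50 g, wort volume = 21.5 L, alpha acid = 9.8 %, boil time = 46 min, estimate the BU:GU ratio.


U = 1.65·0.000125^(GP/1000)·(1−e^(−0.04t))/4.15;  IBU = (α/100)·m·U·1000/V;  BU:GU = IBU/GP
U = 1.65·0.000125^(45/1000)·(1−e^(−0.04·46))/4.15 = 0.2232
IBU = (9.8/100)·50·0.2232·1000/21.5 = 50.8680
BU:GU = 50.8680/45

1.1304


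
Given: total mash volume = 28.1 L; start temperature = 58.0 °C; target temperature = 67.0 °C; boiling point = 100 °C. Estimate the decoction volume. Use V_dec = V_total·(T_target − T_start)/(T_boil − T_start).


V_dec = 28.1·(67.0 − 58.0)/(100 − 58.0)

6.0214 L


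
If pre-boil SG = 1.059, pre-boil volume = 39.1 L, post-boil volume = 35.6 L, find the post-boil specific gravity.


SG_post = 1 + (SG_pre − 1)·V_pre/V_post
pts_pre = (1.059 − 1)·1000 = 59.0000
pts_post = 59.0000·39.1/35.6 = 64.8006
SG_post = 1 + 64.8006/1000

1.0648


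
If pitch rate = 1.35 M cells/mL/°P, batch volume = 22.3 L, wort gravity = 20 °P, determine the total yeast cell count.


cells (billions) = rate · V_L · °P
cells = 1.35 · 22.3 · 20

602.1000 billion cells


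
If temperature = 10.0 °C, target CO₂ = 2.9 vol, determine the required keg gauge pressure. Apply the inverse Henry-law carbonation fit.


psi = vols/(0.01821 + 0.09011·e^(−0.04·T)) − 14.695
psi = 2.9/(0.01821 + 0.09011·e^(−0.04·10.0)) − 14.695

22.1948 psi


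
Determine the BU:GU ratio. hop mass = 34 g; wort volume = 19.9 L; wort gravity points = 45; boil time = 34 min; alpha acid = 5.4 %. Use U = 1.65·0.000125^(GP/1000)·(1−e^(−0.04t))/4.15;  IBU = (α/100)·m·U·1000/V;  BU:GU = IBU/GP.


U = 1.65·0.000125^(45/1000)·(1−e^(−0.04·34))/4.15 = 0.1972
IBU = (5.4/100)·34·0.1972·1000/19.9 = 18.1972
BU:GU = 18.1972/45

0.4044


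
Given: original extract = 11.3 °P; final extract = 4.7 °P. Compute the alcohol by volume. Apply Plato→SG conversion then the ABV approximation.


SG = 259/(259 − P);  ABV = (OG − FG)·131.25
OG = 259/(259 − 11.3) = 1.0456
FG = 259/(259 − 4.7) = 1.0185
ABV = (1.0456 − 1.0185)·131.25

3.5618 % ABV


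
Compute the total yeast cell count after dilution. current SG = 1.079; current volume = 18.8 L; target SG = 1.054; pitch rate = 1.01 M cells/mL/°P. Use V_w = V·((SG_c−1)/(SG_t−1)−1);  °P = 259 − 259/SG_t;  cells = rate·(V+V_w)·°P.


V_w = 18.8·((1.079−1)/(1.054−1)−1) = 8.7037
V_final = 18.8 + 8.7037 = 27.5037
°P = 259 − 259/1.054 = 13.2694
cells = 1.01·27.5037·13.2694

368.6086 billion cells


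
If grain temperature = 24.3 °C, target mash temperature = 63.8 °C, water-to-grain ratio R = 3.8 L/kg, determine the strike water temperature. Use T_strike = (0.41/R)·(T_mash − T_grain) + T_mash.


T_strike = (0.41/3.8)·(63.8 − 24.3) + 63.8

68.0618 °C


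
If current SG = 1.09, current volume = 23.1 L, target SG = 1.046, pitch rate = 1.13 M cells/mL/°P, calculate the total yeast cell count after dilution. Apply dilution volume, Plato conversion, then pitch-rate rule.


V_w = V·((SG_c−1)/(SG_t−1)−1);  °P = 259 − 259/SG_t;  cells = rate·(V+V_w)·°P
V_w = 23.1·((1.09−1)/(1.046−1)−1) = 22.0957
V_final = 23.1 + 22.0957 = 45.1957
°P = 259 − 259/1.046 = 11.3901
cells = 1.13·45.1957·11.3901

581.7026 billion cells


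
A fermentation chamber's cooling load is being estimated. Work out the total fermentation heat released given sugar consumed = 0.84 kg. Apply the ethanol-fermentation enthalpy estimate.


Q = m_sugar · 590 kJ/kg
Q = 0.84 · 590

495.6000 kJ


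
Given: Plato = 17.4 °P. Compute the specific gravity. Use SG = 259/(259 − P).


SG = 259/(259 − 17.4)

1.0720


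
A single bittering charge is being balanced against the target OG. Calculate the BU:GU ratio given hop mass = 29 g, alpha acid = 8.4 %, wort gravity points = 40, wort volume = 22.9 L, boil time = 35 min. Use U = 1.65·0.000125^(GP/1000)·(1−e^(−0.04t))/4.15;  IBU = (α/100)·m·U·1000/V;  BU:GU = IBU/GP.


U = 1.65·0.000125^(40/1000)·(1−e^(−0.04·35))/4.15 = 0.2091
IBU = (8.4/100)·29·0.2091·1000/22.9 = 22.2424
BU:GU = 22.2424/40

0.5561


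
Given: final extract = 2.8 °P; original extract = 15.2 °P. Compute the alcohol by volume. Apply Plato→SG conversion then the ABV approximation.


SG = 259/(259 − P);  ABV = (OG − FG)·131.25
OG = 259/(259 − 15.2) = 1.0623
FG = 259/(259 − 2.8) = 1.0109
ABV = (1.0623 − 1.0109)·131.25

6.7485 % ABV


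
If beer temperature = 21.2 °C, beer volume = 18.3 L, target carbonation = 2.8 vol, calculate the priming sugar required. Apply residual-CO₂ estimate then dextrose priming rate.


residual = 14.695·(0.01821 + 0.09011·e^(−0.04·T));  sugar = (target − residual)·4.0·V
residual = 14.695·(0.01821 + 0.09011·e^(−0.04·21.2)) = 0.8347
sugar = (2.8 − 0.8347)·4.0·18.3

143.8601 g


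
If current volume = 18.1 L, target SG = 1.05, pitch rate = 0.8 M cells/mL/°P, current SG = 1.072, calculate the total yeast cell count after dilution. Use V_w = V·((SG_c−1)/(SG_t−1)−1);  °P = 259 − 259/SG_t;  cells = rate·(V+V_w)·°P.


V_w = 18.1·((1.072−1)/(1.05−1)−1) = 7.9640
V_final = 18.1 + 7.9640 = 26.0640
°P = 259 − 259/1.05 = 12.3333
cells = 0.8·26.0640·12.3333

257.1648 billion cells


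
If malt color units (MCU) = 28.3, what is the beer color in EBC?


SRM = 1.4922·MCU^0.6859;  EBC = SRM·1.97
SRM = 1.4922·28.3^0.6859 = 14.7777
EBC = 14.7777·1.97

29.1121 EBC


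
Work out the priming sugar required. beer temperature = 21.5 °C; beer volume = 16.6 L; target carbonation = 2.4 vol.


residual = 14.695·(0.01821 + 0.09011·e^(−0.04·T));  sugar = (target − residual)·4.0·V
residual = 14.695·(0.01821 + 0.09011·e^(−0.04·21.5)) = 0.8279
sugar = (2.4 − 0.8279)·4.0·16.6

104.3852 g


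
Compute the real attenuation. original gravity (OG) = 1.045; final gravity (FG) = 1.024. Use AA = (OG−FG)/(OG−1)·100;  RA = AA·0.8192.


AA = (1.045 − 1.024)/(1.045 − 1)·100 = 46.6667
RA = 46.6667·0.8192

38.2293 %


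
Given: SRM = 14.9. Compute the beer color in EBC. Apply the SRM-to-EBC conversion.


EBC = SRM · 1.97
EBC = 14.9 · 1.97

29.3530 EBC


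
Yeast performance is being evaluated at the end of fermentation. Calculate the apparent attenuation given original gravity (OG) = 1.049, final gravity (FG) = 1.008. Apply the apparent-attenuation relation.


AA = (OG − FG)/(OG − 1) · 100
AA = (1.049 − 1.008)/(1.049 − 1) · 100

83.6735 %


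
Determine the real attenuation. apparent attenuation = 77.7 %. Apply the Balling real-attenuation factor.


RA = AA · 0.8192
RA = 77.7 · 0.8192

63.6518 %


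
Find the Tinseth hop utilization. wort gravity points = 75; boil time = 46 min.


U = 1.65·0.000125^(GP/1000) · (1 − e^(−0.04·t))/4.15
bigness = 1.65·0.000125^(75/1000) = 0.8409
boil_factor = (1 − e^(−0.04·46))/4.15 = 0.2027
U = 0.8409 · 0.2027

0.1704


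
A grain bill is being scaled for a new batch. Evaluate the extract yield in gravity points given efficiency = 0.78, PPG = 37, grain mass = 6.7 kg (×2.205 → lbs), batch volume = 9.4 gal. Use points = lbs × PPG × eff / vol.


lbs = 6.7 × 2.205 = 14.7735
points = 14.7735 × 37 × 0.78 / 9.4

45.3578 points


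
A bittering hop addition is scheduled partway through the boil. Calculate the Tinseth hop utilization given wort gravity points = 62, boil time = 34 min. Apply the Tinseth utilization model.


U = 1.65·0.000125^(GP/1000) · (1 − e^(−0.04·t))/4.15
bigness = 1.65·0.000125^(62/1000) = 0.9451
boil_factor = (1 − e^(−0.04·34))/4.15 = 0.1791
U = 0.9451 · 0.1791

0.1693


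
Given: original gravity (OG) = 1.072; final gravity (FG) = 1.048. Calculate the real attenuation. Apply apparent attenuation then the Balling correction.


AA = (OG−FG)/(OG−1)·100;  RA = AA·0.8192
AA = (1.072 − 1.048)/(1.072 − 1)·100 = 33.3333
RA = 33.3333·0.8192

27.3067 %


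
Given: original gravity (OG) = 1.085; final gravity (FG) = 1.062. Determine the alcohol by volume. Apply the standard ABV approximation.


ABV = (OG − FG) · 131.25
ABV = (1.085 − 1.062) · 131.25

3.0187 % ABV


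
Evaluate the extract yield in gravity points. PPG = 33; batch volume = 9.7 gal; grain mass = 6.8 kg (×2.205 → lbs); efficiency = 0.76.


points = lbs × PPG × eff / vol
lbs = 6.8 × 2.205 = 14.9940
points = 14.9940 × 33 × 0.76 / 9.7

38.7680 points


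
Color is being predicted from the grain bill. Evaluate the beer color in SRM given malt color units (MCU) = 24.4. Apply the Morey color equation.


SRM = 1.4922 · MCU^0.6859
SRM = 1.4922 · 24.4^0.6859

13.3487 SRM


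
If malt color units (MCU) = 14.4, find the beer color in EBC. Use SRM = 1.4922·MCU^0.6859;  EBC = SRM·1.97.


SRM = 1.4922·14.4^0.6859 = 9.2971
EBC = 9.2971·1.97

18.3153 EBC


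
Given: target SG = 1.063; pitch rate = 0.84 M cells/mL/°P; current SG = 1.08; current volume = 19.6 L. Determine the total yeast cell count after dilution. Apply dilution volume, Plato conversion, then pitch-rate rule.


V_w = V·((SG_c−1)/(SG_t−1)−1);  °P = 259 − 259/SG_t;  cells = rate·(V+V_w)·°P
V_w = 19.6·((1.08−1)/(1.063−1)−1) = 5.2889
V_final = 19.6 + 5.2889 = 24.8889
°P = 259 − 259/1.063 = 15.3500
cells = 0.84·24.8889·15.3500

320.9163 billion cells


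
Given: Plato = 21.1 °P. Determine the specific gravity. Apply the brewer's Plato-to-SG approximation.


SG = 259/(259 − P)
SG = 259/(259 − 21.1)

1.0887


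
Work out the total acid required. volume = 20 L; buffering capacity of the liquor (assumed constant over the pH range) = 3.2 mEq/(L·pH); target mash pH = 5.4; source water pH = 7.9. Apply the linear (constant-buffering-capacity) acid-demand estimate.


acid = buffering capacity · (pH_source − pH_target) · V
acid = 3.2 · (7.9 − 5.4) · 20

160.0000 mEq


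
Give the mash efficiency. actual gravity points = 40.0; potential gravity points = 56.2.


efficiency = actual / potential × 100
efficiency = 40.0 / 56.2 × 100

71.1744 %


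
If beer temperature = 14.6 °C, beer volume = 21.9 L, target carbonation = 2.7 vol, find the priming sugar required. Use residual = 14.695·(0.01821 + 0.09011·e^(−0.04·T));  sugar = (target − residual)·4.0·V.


residual = 14.695·(0.01821 + 0.09011·e^(−0.04·14.6)) = 1.0060
sugar = (2.7 − 1.0060)·4.0·21.9

148.3913 g


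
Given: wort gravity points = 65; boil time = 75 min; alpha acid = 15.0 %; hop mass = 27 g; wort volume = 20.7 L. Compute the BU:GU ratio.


U = 1.65·0.000125^(GP/1000)·(1−e^(−0.04t))/4.15;  IBU = (α/100)·m·U·1000/V;  BU:GU = IBU/GP
U = 1.65·0.000125^(65/1000)·(1−e^(−0.04·75))/4.15 = 0.2106
IBU = (15.0/100)·27·0.2106·1000/20.7 = 41.2136
BU:GU = 41.2136/65

0.6341


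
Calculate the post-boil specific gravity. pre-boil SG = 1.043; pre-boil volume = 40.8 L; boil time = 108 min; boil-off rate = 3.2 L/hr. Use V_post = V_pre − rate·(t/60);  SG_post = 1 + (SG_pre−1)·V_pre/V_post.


V_post = 40.8 − 3.2·(108/60) = 35.0400
SG_post = 1 + (1.043 − 1)·40.8/35.0400

1.0501


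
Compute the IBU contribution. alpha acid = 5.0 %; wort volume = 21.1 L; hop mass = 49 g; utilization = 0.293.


IBU = (α/100)·mass·U·1000 / V
IBU = (5.0/100)·49·0.293·1000 / 21.1

34.0213 IBU


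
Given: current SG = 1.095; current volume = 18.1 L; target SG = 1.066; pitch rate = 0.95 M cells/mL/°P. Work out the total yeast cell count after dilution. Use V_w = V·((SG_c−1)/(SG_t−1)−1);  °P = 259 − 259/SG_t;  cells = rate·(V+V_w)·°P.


V_w = 18.1·((1.095−1)/(1.066−1)−1) = 7.9530
V_final = 18.1 + 7.9530 = 26.0530
°P = 259 − 259/1.066 = 16.0356
cells = 0.95·26.0530·16.0356

396.8883 billion cells


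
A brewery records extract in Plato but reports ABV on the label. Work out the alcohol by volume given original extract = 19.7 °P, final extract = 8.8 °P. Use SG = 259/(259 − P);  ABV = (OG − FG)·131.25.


OG = 259/(259 − 19.7) = 1.0823
FG = 259/(259 − 8.8) = 1.0352
ABV = (1.0823 − 1.0352)·131.25

6.1886 % ABV


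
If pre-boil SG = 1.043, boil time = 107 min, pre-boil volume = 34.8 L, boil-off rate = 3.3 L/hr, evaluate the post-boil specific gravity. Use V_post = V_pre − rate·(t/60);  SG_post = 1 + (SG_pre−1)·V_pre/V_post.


V_post = 34.8 − 3.3·(107/60) = 28.9150
SG_post = 1 + (1.043 − 1)·34.8/28.9150

1.0518


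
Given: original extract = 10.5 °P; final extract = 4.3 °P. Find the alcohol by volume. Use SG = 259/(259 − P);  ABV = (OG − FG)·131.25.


OG = 259/(259 − 10.5) = 1.0423
FG = 259/(259 − 4.3) = 1.0169
ABV = (1.0423 − 1.0169)·131.25

3.3299 % ABV


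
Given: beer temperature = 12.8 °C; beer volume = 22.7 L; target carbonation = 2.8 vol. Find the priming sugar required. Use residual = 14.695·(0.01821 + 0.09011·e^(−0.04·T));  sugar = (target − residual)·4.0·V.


residual = 14.695·(0.01821 + 0.09011·e^(−0.04·12.8)) = 1.0612
sugar = (2.8 − 1.0612)·4.0·22.7

157.8864 g


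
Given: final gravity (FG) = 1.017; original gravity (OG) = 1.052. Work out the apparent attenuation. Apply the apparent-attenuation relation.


AA = (OG − FG)/(OG − 1) · 100
AA = (1.052 − 1.017)/(1.052 − 1) · 100

67.3077 %


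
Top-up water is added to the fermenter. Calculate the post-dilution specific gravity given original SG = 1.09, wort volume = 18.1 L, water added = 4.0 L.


SG_new = 1 + (SG_old − 1)·V_old/(V_old + V_water)
pts = (1.09 − 1)·1000·18.1/(18.1 + 4.0) = 73.7104
SG_new = 1 + 73.7104/1000

1.0737


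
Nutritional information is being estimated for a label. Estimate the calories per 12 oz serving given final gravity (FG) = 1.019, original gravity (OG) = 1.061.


ABW = (OG−FG)·131.25·0.79/FG;  °P = 259 − 259/SG (for OG→OE and FG→AE);  RE = 0.1808·OE + 0.8192·AE;  Cal = (6.9·ABW + 4·(RE−0.1))·FG·3.55
ABW = (1.061 − 1.019)·131.25·0.79/1.019 = 4.2737
OE = 259 − 259/1.061 = 14.8907 °P
AE = 259 − 259/1.019 = 4.8292 °P
RE = 0.1808·14.8907 + 0.8192·4.8292 = 6.6483 °P
Cal = (6.9·4.2737 + 4·(6.6483−0.1))·1.019·3.55

201.4260 kcal


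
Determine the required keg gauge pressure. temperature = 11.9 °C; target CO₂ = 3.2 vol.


psi = vols/(0.01821 + 0.09011·e^(−0.04·T)) − 14.695
psi = 3.2/(0.01821 + 0.09011·e^(−0.04·11.9)) − 14.695

28.4363 psi


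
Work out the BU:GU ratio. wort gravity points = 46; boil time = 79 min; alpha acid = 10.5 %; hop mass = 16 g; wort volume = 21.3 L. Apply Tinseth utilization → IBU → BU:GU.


U = 1.65·0.000125^(GP/1000)·(1−e^(−0.04t))/4.15;  IBU = (α/100)·m·U·1000/V;  BU:GU = IBU/GP
U = 1.65·0.000125^(46/1000)·(1−e^(−0.04·79))/4.15 = 0.2518
IBU = (10.5/100)·16·0.2518·1000/21.3 = 19.8608
BU:GU = 19.8608/46

0.4318


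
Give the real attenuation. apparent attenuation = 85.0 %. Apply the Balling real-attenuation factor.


RA = AA · 0.8192
RA = 85.0 · 0.8192

69.6320 %


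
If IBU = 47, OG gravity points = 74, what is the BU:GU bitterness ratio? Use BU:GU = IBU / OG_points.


BU:GU = 47 / 74

0.6351


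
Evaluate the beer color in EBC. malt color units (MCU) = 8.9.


SRM = 1.4922·MCU^0.6859;  EBC = SRM·1.97
SRM = 1.4922·8.9^0.6859 = 6.6836
EBC = 6.6836·1.97

13.1668 EBC


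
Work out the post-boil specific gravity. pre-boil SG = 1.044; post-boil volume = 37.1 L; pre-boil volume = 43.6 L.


SG_post = 1 + (SG_pre − 1)·V_pre/V_post
pts_pre = (1.044 − 1)·1000 = 44.0000
pts_post = 44.0000·43.6/37.1 = 51.7089
SG_post = 1 + 51.7089/1000

1.0517


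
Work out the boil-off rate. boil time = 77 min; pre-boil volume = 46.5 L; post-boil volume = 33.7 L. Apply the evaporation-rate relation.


rate = (V_pre − V_post) / (t_min/60)
rate = (46.5 − 33.7) / (77/60)

9.9740 L/hr


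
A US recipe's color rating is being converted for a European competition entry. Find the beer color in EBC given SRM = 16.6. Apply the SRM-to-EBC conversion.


EBC = SRM · 1.97
EBC = 16.6 · 1.97

32.7020 EBC


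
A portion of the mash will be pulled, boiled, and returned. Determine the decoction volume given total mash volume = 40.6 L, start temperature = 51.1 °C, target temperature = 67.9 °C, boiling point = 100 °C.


V_dec = V_total·(T_target − T_start)/(T_boil − T_start)
V_dec = 40.6·(67.9 − 51.1)/(100 − 51.1)

13.9485 L


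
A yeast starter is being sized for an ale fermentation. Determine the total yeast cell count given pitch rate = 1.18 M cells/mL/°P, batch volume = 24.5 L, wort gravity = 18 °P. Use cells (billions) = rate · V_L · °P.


cells = 1.18 · 24.5 · 18

520.3800 billion cells


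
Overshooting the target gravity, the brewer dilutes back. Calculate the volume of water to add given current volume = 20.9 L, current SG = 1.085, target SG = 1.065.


V_water = V·((SG_curr − 1)/(SG_target − 1) − 1)
V_water = 20.9·((1.085 − 1)/(1.065 − 1) − 1)

6.4308 L


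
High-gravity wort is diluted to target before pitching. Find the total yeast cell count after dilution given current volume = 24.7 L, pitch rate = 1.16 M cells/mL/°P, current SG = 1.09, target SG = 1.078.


V_w = V·((SG_c−1)/(SG_t−1)−1);  °P = 259 − 259/SG_t;  cells = rate·(V+V_w)·°P
V_w = 24.7·((1.09−1)/(1.078−1)−1) = 3.8000
V_final = 24.7 + 3.8000 = 28.5000
°P = 259 − 259/1.078 = 18.7403
cells = 1.16·28.5000·18.7403

619.5530 billion cells


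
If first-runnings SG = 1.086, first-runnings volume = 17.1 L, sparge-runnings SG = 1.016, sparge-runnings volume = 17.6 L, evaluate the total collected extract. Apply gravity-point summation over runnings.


total = Σ (SG_i − 1)·1000·V_i
first = (1.086 − 1)·1000·17.1 = 1470.6000
sparge = (1.016 − 1)·1000·17.6 = 281.6000
total = 1470.6000 + 281.6000

1752.2000 gravity·L


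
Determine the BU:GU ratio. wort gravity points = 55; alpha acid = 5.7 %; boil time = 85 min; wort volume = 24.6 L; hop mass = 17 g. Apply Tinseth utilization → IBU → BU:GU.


U = 1.65·0.000125^(GP/1000)·(1−e^(−0.04t))/4.15;  IBU = (α/100)·m·U·1000/V;  BU:GU = IBU/GP
U = 1.65·0.000125^(55/1000)·(1−e^(−0.04·85))/4.15 = 0.2344
IBU = (5.7/100)·17·0.2344·1000/24.6 = 9.2345
BU:GU = 9.2345/55

0.1679


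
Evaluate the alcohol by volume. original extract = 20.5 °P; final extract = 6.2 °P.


SG = 259/(259 − P);  ABV = (OG − FG)·131.25
OG = 259/(259 − 20.5) = 1.0860
FG = 259/(259 − 6.2) = 1.0245
ABV = (1.0860 − 1.0245)·131.25

8.0625 % ABV


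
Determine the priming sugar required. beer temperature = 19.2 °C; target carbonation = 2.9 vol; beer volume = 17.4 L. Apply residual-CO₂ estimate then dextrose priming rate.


residual = 14.695·(0.01821 + 0.09011·e^(−0.04·T));  sugar = (target − residual)·4.0·V
residual = 14.695·(0.01821 + 0.09011·e^(−0.04·19.2)) = 0.8819
sugar = (2.9 − 0.8819)·4.0·17.4

140.4577 g


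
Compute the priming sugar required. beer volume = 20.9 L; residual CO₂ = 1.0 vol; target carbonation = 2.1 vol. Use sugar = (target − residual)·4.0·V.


sugar = (2.1 − 1.0)·4.0·20.9

91.9600 g


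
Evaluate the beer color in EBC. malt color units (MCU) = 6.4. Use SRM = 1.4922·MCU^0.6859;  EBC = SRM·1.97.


SRM = 1.4922·6.4^0.6859 = 5.3307
EBC = 5.3307·1.97

10.5015 EBC


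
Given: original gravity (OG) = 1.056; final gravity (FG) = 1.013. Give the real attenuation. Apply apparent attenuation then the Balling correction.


AA = (OG−FG)/(OG−1)·100;  RA = AA·0.8192
AA = (1.056 − 1.013)/(1.056 − 1)·100 = 76.7857
RA = 76.7857·0.8192

62.9029 %


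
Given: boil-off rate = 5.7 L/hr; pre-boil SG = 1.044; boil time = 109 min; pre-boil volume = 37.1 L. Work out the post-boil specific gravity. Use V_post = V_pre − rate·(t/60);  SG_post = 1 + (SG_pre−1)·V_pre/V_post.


V_post = 37.1 − 5.7·(109/60) = 26.7450
SG_post = 1 + (1.044 − 1)·37.1/26.7450

1.0610


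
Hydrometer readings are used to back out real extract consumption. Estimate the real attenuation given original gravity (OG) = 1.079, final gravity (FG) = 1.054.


AA = (OG−FG)/(OG−1)·100;  RA = AA·0.8192
AA = (1.079 − 1.054)/(1.079 − 1)·100 = 31.6456
RA = 31.6456·0.8192

25.9241 %


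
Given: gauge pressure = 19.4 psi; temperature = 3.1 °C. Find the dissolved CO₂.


vols = (P + 14.695)·(0.01821 + 0.09011·e^(−0.04·T))
vols = (19.4 + 14.695)·(0.01821 + 0.09011·e^(−0.04·3.1))

3.3349 volumes


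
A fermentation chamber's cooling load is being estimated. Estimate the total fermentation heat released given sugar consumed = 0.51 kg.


Q = m_sugar · 590 kJ/kg
Q = 0.51 · 590

300.9000 kJ


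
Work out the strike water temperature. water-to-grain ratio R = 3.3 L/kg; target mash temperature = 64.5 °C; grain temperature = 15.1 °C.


T_strike = (0.41/R)·(T_mash − T_grain) + T_mash
T_strike = (0.41/3.3)·(64.5 − 15.1) + 64.5

70.6376 °C


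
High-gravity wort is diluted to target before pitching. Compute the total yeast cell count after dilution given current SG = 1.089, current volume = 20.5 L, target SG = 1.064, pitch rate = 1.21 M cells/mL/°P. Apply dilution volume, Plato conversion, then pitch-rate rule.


V_w = V·((SG_c−1)/(SG_t−1)−1);  °P = 259 − 259/SG_t;  cells = rate·(V+V_w)·°P
V_w = 20.5·((1.089−1)/(1.064−1)−1) = 8.0078
V_final = 20.5 + 8.0078 = 28.5078
°P = 259 − 259/1.064 = 15.5789
cells = 1.21·28.5078·15.5789

537.3873 billion cells


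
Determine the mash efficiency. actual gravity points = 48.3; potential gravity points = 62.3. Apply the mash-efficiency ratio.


efficiency = actual / potential × 100
efficiency = 48.3 / 62.3 × 100

77.5281 %


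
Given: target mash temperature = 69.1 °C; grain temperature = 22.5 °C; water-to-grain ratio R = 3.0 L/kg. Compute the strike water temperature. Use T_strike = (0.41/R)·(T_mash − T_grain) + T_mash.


T_strike = (0.41/3.0)·(69.1 − 22.5) + 69.1

75.4687 °C


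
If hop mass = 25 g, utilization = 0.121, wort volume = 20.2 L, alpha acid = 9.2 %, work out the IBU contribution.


IBU = (α/100)·mass·U·1000 / V
IBU = (9.2/100)·25·0.121·1000 / 20.2

13.7772 IBU


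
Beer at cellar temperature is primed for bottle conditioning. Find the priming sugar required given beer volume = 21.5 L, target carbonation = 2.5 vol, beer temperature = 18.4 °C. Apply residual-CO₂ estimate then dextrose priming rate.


residual = 14.695·(0.01821 + 0.09011·e^(−0.04·T));  sugar = (target − residual)·4.0·V
residual = 14.695·(0.01821 + 0.09011·e^(−0.04·18.4)) = 0.9019
sugar = (2.5 − 0.9019)·4.0·21.5

137.4361 g


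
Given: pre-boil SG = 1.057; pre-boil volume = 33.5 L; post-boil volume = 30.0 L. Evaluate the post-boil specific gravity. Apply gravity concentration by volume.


SG_post = 1 + (SG_pre − 1)·V_pre/V_post
pts_pre = (1.057 − 1)·1000 = 57.0000
pts_post = 57.0000·33.5/30.0 = 63.6500
SG_post = 1 + 63.6500/1000

1.0636


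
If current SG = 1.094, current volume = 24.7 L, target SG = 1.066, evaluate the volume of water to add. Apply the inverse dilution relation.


V_water = V·((SG_curr − 1)/(SG_target − 1) − 1)
V_water = 24.7·((1.094 − 1)/(1.066 − 1) − 1)

10.4788 L


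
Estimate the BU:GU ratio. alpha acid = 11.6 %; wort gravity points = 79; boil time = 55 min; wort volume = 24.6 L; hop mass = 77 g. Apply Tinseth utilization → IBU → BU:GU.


U = 1.65·0.000125^(GP/1000)·(1−e^(−0.04t))/4.15;  IBU = (α/100)·m·U·1000/V;  BU:GU = IBU/GP
U = 1.65·0.000125^(79/1000)·(1−e^(−0.04·55))/4.15 = 0.1738
IBU = (11.6/100)·77·0.1738·1000/24.6 = 63.1107
BU:GU = 63.1107/79

0.7989


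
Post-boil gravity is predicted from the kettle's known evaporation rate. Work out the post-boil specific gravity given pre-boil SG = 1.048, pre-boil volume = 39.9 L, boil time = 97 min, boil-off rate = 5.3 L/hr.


V_post = V_pre − rate·(t/60);  SG_post = 1 + (SG_pre−1)·V_pre/V_post
V_post = 39.9 − 5.3·(97/60) = 31.3317
SG_post = 1 + (1.048 − 1)·39.9/31.3317

1.0611


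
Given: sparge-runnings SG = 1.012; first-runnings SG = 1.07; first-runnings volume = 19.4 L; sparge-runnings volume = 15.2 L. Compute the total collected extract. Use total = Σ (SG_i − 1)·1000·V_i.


first = (1.07 − 1)·1000·19.4 = 1358.0000
sparge = (1.012 − 1)·1000·15.2 = 182.4000
total = 1358.0000 + 182.4000

1540.4000 gravity·L


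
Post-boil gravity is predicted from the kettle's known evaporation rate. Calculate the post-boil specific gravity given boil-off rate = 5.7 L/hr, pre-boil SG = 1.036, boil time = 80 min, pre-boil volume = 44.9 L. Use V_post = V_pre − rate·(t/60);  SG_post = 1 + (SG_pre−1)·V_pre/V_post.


V_post = 44.9 − 5.7·(80/60) = 37.3000
SG_post = 1 + (1.036 − 1)·44.9/37.3000

1.0433


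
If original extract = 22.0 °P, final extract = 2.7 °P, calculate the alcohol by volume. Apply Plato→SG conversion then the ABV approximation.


SG = 259/(259 − P);  ABV = (OG − FG)·131.25
OG = 259/(259 − 22.0) = 1.0928
FG = 259/(259 − 2.7) = 1.0105
ABV = (1.0928 − 1.0105)·131.25

10.8009 % ABV


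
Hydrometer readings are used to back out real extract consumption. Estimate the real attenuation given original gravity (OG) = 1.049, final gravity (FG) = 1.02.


AA = (OG−FG)/(OG−1)·100;  RA = AA·0.8192
AA = (1.049 − 1.02)/(1.049 − 1)·100 = 59.1837
RA = 59.1837·0.8192

48.4833 %


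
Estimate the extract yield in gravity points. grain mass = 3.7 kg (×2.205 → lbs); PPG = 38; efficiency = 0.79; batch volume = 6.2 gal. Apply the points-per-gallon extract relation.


points = lbs × PPG × eff / vol
lbs = 3.7 × 2.205 = 8.1585
points = 8.1585 × 38 × 0.79 / 6.2

39.5029 points


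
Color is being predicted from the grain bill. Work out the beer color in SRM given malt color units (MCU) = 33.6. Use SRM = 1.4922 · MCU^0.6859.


SRM = 1.4922 · 33.6^0.6859

16.6243 SRM


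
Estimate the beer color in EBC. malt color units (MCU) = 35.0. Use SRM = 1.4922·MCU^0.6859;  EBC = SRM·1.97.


SRM = 1.4922·35.0^0.6859 = 17.0963
EBC = 17.0963·1.97

33.6798 EBC


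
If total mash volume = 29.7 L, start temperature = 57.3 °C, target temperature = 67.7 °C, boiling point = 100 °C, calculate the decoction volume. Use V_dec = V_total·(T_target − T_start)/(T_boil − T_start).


V_dec = 29.7·(67.7 − 57.3)/(100 − 57.3)

7.2337 L
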